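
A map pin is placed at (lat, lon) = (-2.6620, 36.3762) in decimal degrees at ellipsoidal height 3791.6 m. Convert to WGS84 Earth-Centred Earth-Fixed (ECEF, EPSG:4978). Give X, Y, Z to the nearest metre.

X 5132840 m, Y 3780966 m, Z -294421 m

WGS84: a = 6378137 m, e² = 0.006694380; N(φ) = a/√(1−e²sin²φ) = 6378183.051 m.
X = (N+h)·cosφ·cosλ = 5132839.677 m; Y = (N+h)·cosφ·sinλ = 3780965.736 m; Z = (N(1−e²)+h)·sinφ = -294421.058 m.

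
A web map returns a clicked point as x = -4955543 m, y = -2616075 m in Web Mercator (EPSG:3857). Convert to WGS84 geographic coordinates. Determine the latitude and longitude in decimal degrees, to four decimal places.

R = 6378137 m. λ = x/R = -44.51640018°.
φ = 2·arctan(exp(y/R)) − 90° = 2·arctan(0.66354) − 90° = -22.86809720°.

lat -22.8681°, lon -44.5164°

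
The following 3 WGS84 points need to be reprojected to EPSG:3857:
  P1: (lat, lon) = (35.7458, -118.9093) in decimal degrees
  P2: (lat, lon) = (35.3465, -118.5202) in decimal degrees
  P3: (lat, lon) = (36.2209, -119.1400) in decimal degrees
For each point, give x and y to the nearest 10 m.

Web Mercator: x = R·λ, y = R·ln tan(π/4+φ/2), R = 6378137 m.
P1 (35.7458°, -118.9093°) → (-13236922.727, 4265699.982) m.
P2 (35.3465°, -118.5202°) → (-13193608.313, 4211069.379) m.
P3 (36.2209°, -119.1400°) → (-13262604.133, 4331059.598) m.

P1: x -13236920 m, y 4265700 m; P2: x -13193610 m, y 4211070 m; P3: x -13262600 m, y 4331060 m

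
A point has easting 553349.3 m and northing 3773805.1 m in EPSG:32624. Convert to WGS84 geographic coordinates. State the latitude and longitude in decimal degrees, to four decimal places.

Zone 24N: λ₀ = -39°, k₀ = 0.9996, false easting 500000 m.
Meridian distance M = (N − FN)/k₀ = 3775315.2 m.
Inverse transverse Mercator on WGS84 gives φ = 34.10369990°, λ = -38.42160033°.

lat 34.1037°, lon -38.4216°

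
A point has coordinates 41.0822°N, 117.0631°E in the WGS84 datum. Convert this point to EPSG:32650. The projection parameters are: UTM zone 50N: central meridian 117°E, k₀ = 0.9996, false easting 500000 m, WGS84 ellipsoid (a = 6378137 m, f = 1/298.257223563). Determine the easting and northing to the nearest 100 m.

Zone 50 central meridian λ₀ = 6×50 − 183 = 117°; Δλ = +0.0631°.
Transverse Mercator on WGS84 with k₀ = 0.9996 gives E = 505300.208 m, N = 4547884.025 m.

E 505300 m, N 4547900 m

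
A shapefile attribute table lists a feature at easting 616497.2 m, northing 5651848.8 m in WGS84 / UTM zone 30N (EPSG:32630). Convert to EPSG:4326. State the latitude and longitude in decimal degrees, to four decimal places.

lat 51.0064°, lon -1.3395°

Zone 30N: λ₀ = -3°, k₀ = 0.9996, false easting 500000 m.
Meridian distance M = (N − FN)/k₀ = 5654110.4 m.
Inverse transverse Mercator on WGS84 gives φ = 51.00640011°, λ = -1.33950013°.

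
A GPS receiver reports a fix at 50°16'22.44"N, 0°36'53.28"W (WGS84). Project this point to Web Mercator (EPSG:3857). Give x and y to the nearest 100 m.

Web Mercator is spherical with R = a = 6378137 m.
x = R·λ = 6378137 × -0.010730284 = -68439.223 m.
y = R·ln tan(π/4 + φ/2) = 6378137 × 1.018114245 = 6493672.139 m.

x -68400 m, y 6493700 m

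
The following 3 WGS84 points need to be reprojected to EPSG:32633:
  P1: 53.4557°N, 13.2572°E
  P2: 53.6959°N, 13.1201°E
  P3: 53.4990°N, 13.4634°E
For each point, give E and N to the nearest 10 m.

P1: E 384280 m, N 5924380 m; P2: E 375880 m, N 5951330 m; P3: E 398070 m, N 5928880 m

UTM zone 33N: λ₀ = 15°, k₀ = 0.9996.
P1 (53.4557°, 13.2572°) → (384280.408, 5924379.477) m.
P2 (53.6959°, 13.1201°) → (375883.709, 5951329.372) m.
P3 (53.4990°, 13.4634°) → (398074.630, 5928881.277) m.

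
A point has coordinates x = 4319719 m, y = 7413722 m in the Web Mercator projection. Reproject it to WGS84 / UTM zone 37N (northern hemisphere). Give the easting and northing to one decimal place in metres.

E 487589.6 m, N 6124443.1 m

Web Mercator inverse (R = 6378137 m) → φ = 55.26630003°, λ = 38.80469601°.
UTM 37N forward: E = 487589.579 m, N = 6124443.057 m.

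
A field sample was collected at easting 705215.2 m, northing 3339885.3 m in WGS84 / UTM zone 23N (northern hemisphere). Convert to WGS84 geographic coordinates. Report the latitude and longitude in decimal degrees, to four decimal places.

Zone 23N: λ₀ = -45°, k₀ = 0.9996, false easting 500000 m.
Meridian distance M = (N − FN)/k₀ = 3341221.8 m.
Inverse transverse Mercator on WGS84 gives φ = 30.17309962°, λ = -42.86880028°.

lat 30.1731°, lon -42.8688°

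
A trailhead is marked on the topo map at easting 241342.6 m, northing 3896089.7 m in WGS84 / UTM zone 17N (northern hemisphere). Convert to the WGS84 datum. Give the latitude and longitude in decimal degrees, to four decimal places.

Zone 17N: λ₀ = -81°, k₀ = 0.9996, false easting 500000 m.
Meridian distance M = (N − FN)/k₀ = 3897648.8 m.
Inverse transverse Mercator on WGS84 gives φ = 35.17450045°, λ = -83.84019948°.

lat 35.1745°, lon -83.8402°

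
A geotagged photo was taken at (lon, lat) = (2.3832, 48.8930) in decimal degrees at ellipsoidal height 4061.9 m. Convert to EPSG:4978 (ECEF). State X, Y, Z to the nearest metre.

WGS84: a = 6378137 m, e² = 0.006694380; N(φ) = a/√(1−e²sin²φ) = 6390292.178 m.
X = (N+h)·cosφ·cosλ = 4200442.498 m; Y = (N+h)·cosφ·sinλ = 174816.919 m; Z = (N(1−e²)+h)·sinφ = 4785804.276 m.

X 4200442 m, Y 174817 m, Z 4785804 m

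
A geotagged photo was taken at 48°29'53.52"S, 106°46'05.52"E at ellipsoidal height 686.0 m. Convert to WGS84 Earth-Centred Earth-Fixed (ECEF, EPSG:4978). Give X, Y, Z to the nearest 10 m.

WGS84: a = 6378137 m, e² = 0.006694380; N(φ) = a/√(1−e²sin²φ) = 6390145.465 m.
X = (N+h)·cosφ·cosλ = -1221754.132 m; Y = (N+h)·cosφ·sinλ = 4054776.893 m; Z = (N(1−e²)+h)·sinφ = -4754278.764 m.

X -1221750 m, Y 4054780 m, Z -4754280 m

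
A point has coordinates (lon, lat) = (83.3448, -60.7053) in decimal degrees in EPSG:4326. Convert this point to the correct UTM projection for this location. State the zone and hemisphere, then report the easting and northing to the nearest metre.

Longitude 83.3448° lies in the 6° band [78°, 84°), giving zone 44; latitude is south of the equator, so 44S.
Zone 44 central meridian λ₀ = 6×44 − 183 = 81°; Δλ = +2.3448°.
Transverse Mercator on WGS84 with k₀ = 0.9996 gives E = 627975.065 m, N = 3267752.709 m.

Zone 44S: E 627975 m, N 3267753 m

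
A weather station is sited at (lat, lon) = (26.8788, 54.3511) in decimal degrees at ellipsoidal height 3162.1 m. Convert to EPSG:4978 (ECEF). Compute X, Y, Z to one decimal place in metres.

X 3319602.1 m, Y 4628420.4 m, Z 2867673.2 m

WGS84: a = 6378137 m, e² = 0.006694380; N(φ) = a/√(1−e²sin²φ) = 6382505.157 m.
X = (N+h)·cosφ·cosλ = 3319602.118 m; Y = (N+h)·cosφ·sinλ = 4628420.425 m; Z = (N(1−e²)+h)·sinφ = 2867673.169 m.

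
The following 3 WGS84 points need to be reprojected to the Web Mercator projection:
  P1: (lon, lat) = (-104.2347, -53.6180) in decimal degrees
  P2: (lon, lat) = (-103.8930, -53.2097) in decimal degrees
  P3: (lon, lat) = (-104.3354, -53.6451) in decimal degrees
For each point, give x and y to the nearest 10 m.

Web Mercator: x = R·λ, y = R·ln tan(π/4+φ/2), R = 6378137 m.
P1 (-53.6180°, -104.2347°) → (-11603353.727, -7098139.464) m.
P2 (-53.2097°, -103.8930°) → (-11565315.857, -7021881.335) m.
P3 (-53.6451°, -104.3354°) → (-11614563.600, -7103226.956) m.

P1: x -11603350 m, y -7098140 m; P2: x -11565320 m, y -7021880 m; P3: x -11614560 m, y -7103230 m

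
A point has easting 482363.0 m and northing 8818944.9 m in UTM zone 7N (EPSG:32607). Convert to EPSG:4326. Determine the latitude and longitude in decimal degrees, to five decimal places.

lat 79.43760°, lon -141.86190°

Zone 7N: λ₀ = -141°, k₀ = 0.9996, false easting 500000 m.
Meridian distance M = (N − FN)/k₀ = 8822473.9 m.
Inverse transverse Mercator on WGS84 gives φ = 79.43760018°, λ = -141.86189795°.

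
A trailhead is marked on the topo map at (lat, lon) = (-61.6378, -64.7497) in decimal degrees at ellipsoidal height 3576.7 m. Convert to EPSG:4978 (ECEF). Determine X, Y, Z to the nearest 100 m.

X 1296600 m, Y -2749100 m, Z -5592600 m

WGS84: a = 6378137 m, e² = 0.006694380; N(φ) = a/√(1−e²sin²φ) = 6394732.665 m.
X = (N+h)·cosφ·cosλ = 1296560.272 m; Y = (N+h)·cosφ·sinλ = -2749063.832 m; Z = (N(1−e²)+h)·sinφ = -5592600.076 m.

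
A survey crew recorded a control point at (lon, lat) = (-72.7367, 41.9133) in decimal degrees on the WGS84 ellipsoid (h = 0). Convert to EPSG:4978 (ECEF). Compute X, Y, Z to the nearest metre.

X 1410646 m, Y -4539300 m, Z 4238442 m

WGS84: a = 6378137 m, e² = 0.006694380; N(φ) = a/√(1−e²sin²φ) = 6387684.911 m.
X = (N+h)·cosφ·cosλ = 1410645.514 m; Y = (N+h)·cosφ·sinλ = -4539300.065 m; Z = (N(1−e²)+h)·sinφ = 4238442.493 m.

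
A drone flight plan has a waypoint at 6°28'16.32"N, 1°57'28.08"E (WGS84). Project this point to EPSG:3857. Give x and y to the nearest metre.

Web Mercator is spherical with R = a = 6378137 m.
x = R·λ = 6378137 × 0.034170056 = 217941.299 m.
y = R·ln tan(π/4 + φ/2) = 6378137 × 0.113184639 = 721907.134 m.

x 217941 m, y 721907 m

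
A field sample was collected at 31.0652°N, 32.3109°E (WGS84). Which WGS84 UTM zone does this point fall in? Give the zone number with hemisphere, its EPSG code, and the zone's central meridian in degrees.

UTM zone = ⌊(λ + 180)/6⌋ + 1; 32.3109° ∈ [30°, 36°) → zone 36.
Hemisphere: N (φ ≥ 0).
Central meridian λ₀ = 6×36 − 183 = 33°.
EPSG code: 32636.

Zone 36N (EPSG:32636), central meridian 33°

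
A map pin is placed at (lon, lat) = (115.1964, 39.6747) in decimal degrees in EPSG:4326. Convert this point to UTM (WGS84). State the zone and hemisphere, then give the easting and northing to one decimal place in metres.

Zone 50N: E 345312.4 m, N 4393207.8 m

Longitude 115.1964° lies in the 6° band [114°, 120°), giving zone 50; latitude is north of the equator, so 50N.
Zone 50 central meridian λ₀ = 6×50 − 183 = 117°; Δλ = -1.8036°.
Transverse Mercator on WGS84 with k₀ = 0.9996 gives E = 345312.407 m, N = 4393207.771 m.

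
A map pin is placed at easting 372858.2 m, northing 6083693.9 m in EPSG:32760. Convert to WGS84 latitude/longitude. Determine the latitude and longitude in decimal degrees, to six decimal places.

lat -35.382000°, lon 175.600200°

Zone 60S: λ₀ = 177°, k₀ = 0.9996, false easting 500000 m, false northing 10000000 m.
Meridian distance M = (N − FN)/k₀ = -3917873.2 m.
Inverse transverse Mercator on WGS84 gives φ = -35.38199961°, λ = 175.60020001°.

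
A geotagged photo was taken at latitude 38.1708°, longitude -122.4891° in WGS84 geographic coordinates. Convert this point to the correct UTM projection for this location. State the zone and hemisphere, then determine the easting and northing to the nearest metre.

Zone 10N: E 544752 m, N 4224889 m

Longitude -122.4891° lies in the 6° band [-126°, -120°), giving zone 10; latitude is north of the equator, so 10N.
Zone 10 central meridian λ₀ = 6×10 − 183 = -123°; Δλ = +0.5109°.
Transverse Mercator on WGS84 with k₀ = 0.9996 gives E = 544751.562 m, N = 4224889.219 m.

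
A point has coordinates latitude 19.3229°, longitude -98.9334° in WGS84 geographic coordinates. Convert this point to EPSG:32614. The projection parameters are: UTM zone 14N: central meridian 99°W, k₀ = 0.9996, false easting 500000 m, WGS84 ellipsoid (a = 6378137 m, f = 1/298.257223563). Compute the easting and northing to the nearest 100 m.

E 507000 m, N 2136600 m

Zone 14 central meridian λ₀ = 6×14 − 183 = -99°; Δλ = +0.0666°.
Transverse Mercator on WGS84 with k₀ = 0.9996 gives E = 506996.012 m, N = 2136557.596 m.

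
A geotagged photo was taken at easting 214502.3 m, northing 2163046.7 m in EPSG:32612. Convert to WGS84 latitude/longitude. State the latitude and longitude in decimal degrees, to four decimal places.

lat 19.5418°, lon -113.7207°

Zone 12N: λ₀ = -111°, k₀ = 0.9996, false easting 500000 m.
Meridian distance M = (N − FN)/k₀ = 2163912.3 m.
Inverse transverse Mercator on WGS84 gives φ = 19.54179956°, λ = -113.72069994°.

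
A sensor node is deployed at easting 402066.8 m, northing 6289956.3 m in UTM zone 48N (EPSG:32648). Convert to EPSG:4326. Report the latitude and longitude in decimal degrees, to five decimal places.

Zone 48N: λ₀ = 105°, k₀ = 0.9996, false easting 500000 m.
Meridian distance M = (N − FN)/k₀ = 6292473.3 m.
Inverse transverse Mercator on WGS84 gives φ = 56.74330002°, λ = 103.39879931°.

lat 56.74330°, lon 103.39880°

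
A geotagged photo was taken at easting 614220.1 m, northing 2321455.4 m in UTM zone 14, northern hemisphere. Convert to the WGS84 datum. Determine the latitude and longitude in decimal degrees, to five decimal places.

Zone 14N: λ₀ = -99°, k₀ = 0.9996, false easting 500000 m.
Meridian distance M = (N − FN)/k₀ = 2322384.4 m.
Inverse transverse Mercator on WGS84 gives φ = 20.99019965°, λ = -97.90109969°.

lat 20.99020°, lon -97.90110°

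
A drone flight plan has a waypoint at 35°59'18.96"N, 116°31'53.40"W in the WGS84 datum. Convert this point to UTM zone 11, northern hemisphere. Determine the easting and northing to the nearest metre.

E 542231 m, N 3982785 m

Zone 11 central meridian λ₀ = 6×11 − 183 = -117°; Δλ = +0.4685°.
Transverse Mercator on WGS84 with k₀ = 0.9996 gives E = 542231.014 m, N = 3982785.488 m.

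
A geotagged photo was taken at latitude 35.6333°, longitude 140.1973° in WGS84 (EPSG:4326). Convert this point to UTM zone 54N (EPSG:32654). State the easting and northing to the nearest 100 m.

E 427300 m, N 3943600 m

Zone 54 central meridian λ₀ = 6×54 − 183 = 141°; Δλ = -0.8027°.
Transverse Mercator on WGS84 with k₀ = 0.9996 gives E = 427320.349 m, N = 3943573.925 m.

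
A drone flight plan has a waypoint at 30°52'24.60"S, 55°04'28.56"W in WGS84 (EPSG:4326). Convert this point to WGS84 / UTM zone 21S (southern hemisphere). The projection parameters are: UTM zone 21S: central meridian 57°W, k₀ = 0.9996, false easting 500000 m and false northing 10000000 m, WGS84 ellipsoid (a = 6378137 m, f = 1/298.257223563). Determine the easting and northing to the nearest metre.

E 684069 m, N 6582830 m

Zone 21 central meridian λ₀ = 6×21 − 183 = -57°; Δλ = +1.9254°.
Transverse Mercator on WGS84 with k₀ = 0.9996 gives E = 684069.070 m, N = 6582829.890 m.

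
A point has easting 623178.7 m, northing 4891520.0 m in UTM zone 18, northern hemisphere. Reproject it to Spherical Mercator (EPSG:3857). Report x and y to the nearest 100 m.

x -8177500 m, y 5491200 m

Unproject from UTM 18N (λ₀ = -75°) → φ = 44.16650036°, λ = -73.45930058°.
Web Mercator (R = 6378137 m): x = -8177451.935 m, y = 5491244.755 m.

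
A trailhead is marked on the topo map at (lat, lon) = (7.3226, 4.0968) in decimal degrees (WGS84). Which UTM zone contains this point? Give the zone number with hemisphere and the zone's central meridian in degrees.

UTM zone = ⌊(λ + 180)/6⌋ + 1; 4.0968° ∈ [0°, 6°) → zone 31.
Hemisphere: N (φ ≥ 0).
Central meridian λ₀ = 6×31 − 183 = 3°.

Zone 31N, central meridian 3°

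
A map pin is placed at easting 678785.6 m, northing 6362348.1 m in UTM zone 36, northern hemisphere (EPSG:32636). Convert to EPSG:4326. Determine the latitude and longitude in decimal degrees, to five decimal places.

lat 57.36880°, lon 35.97310°

Zone 36N: λ₀ = 33°, k₀ = 0.9996, false easting 500000 m.
Meridian distance M = (N − FN)/k₀ = 6364894.1 m.
Inverse transverse Mercator on WGS84 gives φ = 57.36880016°, λ = 35.97310028°.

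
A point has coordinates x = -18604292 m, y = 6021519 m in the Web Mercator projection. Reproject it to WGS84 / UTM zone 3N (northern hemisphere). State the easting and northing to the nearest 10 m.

Web Mercator inverse (R = 6378137 m) → φ = 47.48450301°, λ = -167.12519854°.
UTM 3N forward: E = 339900.052 m, N = 5261196.517 m.

E 339900 m, N 5261200 m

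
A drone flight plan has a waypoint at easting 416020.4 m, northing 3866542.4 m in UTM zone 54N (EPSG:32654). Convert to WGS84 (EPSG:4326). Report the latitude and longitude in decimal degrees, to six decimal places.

lat 34.937900°, lon 140.080400°

Zone 54N: λ₀ = 141°, k₀ = 0.9996, false easting 500000 m.
Meridian distance M = (N − FN)/k₀ = 3868089.6 m.
Inverse transverse Mercator on WGS84 gives φ = 34.93789980°, λ = 140.08040024°.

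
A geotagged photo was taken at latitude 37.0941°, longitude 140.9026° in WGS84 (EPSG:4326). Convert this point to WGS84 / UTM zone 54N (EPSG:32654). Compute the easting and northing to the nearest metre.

Zone 54 central meridian λ₀ = 6×54 − 183 = 141°; Δλ = -0.0974°.
Transverse Mercator on WGS84 with k₀ = 0.9996 gives E = 491344.421 m, N = 4105315.710 m.

E 491344 m, N 4105316 m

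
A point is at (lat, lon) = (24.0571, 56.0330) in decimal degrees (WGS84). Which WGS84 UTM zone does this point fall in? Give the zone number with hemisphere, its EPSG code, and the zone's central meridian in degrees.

UTM zone = ⌊(λ + 180)/6⌋ + 1; 56.0330° ∈ [54°, 60°) → zone 40.
Hemisphere: N (φ ≥ 0).
Central meridian λ₀ = 6×40 − 183 = 57°.
EPSG code: 32640.

Zone 40N (EPSG:32640), central meridian 57°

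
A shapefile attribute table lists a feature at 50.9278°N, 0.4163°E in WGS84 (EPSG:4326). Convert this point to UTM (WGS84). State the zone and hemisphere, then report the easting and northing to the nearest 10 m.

Longitude 0.4163° lies in the 6° band [0°, 6°), giving zone 31; latitude is north of the equator, so 31N.
Zone 31 central meridian λ₀ = 6×31 − 183 = 3°; Δλ = -2.5837°.
Transverse Mercator on WGS84 with k₀ = 0.9996 gives E = 318434.180 m, N = 5644975.205 m.

Zone 31N: E 318430 m, N 5644980 m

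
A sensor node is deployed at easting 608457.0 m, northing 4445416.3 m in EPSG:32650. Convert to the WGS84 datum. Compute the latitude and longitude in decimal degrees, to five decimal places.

lat 40.15210°, lon 118.27340°

Zone 50N: λ₀ = 117°, k₀ = 0.9996, false easting 500000 m.
Meridian distance M = (N − FN)/k₀ = 4447195.2 m.
Inverse transverse Mercator on WGS84 gives φ = 40.15210020°, λ = 118.27339988°.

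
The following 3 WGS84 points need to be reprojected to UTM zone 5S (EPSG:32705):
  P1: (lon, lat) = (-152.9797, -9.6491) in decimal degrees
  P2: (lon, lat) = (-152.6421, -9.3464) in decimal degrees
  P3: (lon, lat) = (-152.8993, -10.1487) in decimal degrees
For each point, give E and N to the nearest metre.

P1: E 502227 m, N 8933384 m; P2: E 539300 m, N 8966831 m; P3: E 511031 m, N 8878145 m

UTM zone 5S: λ₀ = -153°, k₀ = 0.9996.
P1 (-9.6491°, -152.9797°) → (502227.134, 8933383.779) m.
P2 (-9.3464°, -152.6421°) → (539300.323, 8966830.506) m.
P3 (-10.1487°, -152.8993°) → (511031.218, 8878144.931) m.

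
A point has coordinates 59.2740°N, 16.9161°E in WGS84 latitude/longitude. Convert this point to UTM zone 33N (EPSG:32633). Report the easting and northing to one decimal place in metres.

E 609198.8 m, N 6572132.5 m

Zone 33 central meridian λ₀ = 6×33 − 183 = 15°; Δλ = +1.9161°.
Transverse Mercator on WGS84 with k₀ = 0.9996 gives E = 609198.787 m, N = 6572132.549 m.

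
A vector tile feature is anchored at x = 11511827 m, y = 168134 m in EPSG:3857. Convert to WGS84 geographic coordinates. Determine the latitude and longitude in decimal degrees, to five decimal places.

R = 6378137 m. λ = x/R = 103.41250142°.
φ = 2·arctan(exp(y/R)) − 90° = 2·arctan(1.02671) − 90° = 1.51019852°.

lat 1.51020°, lon 103.41250°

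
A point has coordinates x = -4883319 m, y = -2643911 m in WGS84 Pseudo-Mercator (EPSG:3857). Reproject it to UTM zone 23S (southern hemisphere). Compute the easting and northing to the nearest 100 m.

Web Mercator inverse (R = 6378137 m) → φ = -23.09830251°, λ = -43.86760095°.
UTM 23S forward: E = 615971.040 m, N = 7445148.470 m.

E 616000 m, N 7445100 m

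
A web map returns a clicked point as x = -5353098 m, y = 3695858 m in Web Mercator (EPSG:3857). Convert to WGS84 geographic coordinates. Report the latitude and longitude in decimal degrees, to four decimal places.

R = 6378137 m. λ = x/R = -48.08769751°.
φ = 2·arctan(exp(y/R)) − 90° = 2·arctan(1.78507) − 90° = 31.48470040°.

lat 31.4847°, lon -48.0877°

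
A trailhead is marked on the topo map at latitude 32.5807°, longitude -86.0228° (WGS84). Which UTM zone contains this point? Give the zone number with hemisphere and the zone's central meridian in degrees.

UTM zone = ⌊(λ + 180)/6⌋ + 1; -86.0228° ∈ [-90°, -84°) → zone 16.
Hemisphere: N (φ ≥ 0).
Central meridian λ₀ = 6×16 − 183 = -87°.

Zone 16N, central meridian -87°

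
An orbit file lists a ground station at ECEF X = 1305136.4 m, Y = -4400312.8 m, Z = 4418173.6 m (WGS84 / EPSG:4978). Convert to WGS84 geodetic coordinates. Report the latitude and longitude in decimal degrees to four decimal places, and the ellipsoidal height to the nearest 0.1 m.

lat 44.1008°, lon -73.4796°, h 2920.0 m

λ = atan2(Y, X) = -73.47960000°; p = √(X²+Y²) = 4589785.8 m.
Bowring's method on WGS84 (a = 6378137 m, b = 6356752.314 m) gives φ = 44.10080015°, h = 2919.956 m.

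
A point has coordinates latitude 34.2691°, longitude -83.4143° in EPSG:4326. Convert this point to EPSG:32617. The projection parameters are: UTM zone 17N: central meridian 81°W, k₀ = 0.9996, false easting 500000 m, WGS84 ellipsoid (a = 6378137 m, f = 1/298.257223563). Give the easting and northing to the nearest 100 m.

Zone 17 central meridian λ₀ = 6×17 − 183 = -81°; Δλ = -2.4143°.
Transverse Mercator on WGS84 with k₀ = 0.9996 gives E = 277725.883 m, N = 3794631.765 m.

E 277700 m, N 3794600 m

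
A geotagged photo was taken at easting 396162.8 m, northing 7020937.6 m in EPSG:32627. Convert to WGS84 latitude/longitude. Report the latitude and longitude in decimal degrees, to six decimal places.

Zone 27N: λ₀ = -21°, k₀ = 0.9996, false easting 500000 m.
Meridian distance M = (N − FN)/k₀ = 7023747.1 m.
Inverse transverse Mercator on WGS84 gives φ = 63.30220028°, λ = -23.07170047°.

lat 63.302200°, lon -23.071700°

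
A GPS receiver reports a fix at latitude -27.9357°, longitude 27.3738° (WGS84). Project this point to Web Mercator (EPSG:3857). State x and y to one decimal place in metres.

x 3047237.5 m, y -3240869.4 m

Web Mercator is spherical with R = a = 6378137 m.
x = R·λ = 6378137 × 0.477762939 = 3047237.477 m.
y = R·ln tan(π/4 + φ/2) = 6378137 × -0.508121642 = -3240869.447 m.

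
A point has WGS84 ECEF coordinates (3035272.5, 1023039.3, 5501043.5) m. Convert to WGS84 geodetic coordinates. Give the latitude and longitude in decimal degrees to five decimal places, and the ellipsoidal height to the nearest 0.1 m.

λ = atan2(Y, X) = 18.62640097°; p = √(X²+Y²) = 3203043.6 m.
Bowring's method on WGS84 (a = 6378137 m, b = 6356752.314 m) gives φ = 59.95640005°, h = 3461.863 m.

lat 59.95640°, lon 18.62640°, h 3461.9 m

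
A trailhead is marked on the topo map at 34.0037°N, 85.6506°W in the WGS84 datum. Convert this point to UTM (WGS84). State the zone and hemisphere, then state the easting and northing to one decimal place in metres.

Longitude -85.6506° lies in the 6° band [-90°, -84°), giving zone 16; latitude is north of the equator, so 16N.
Zone 16 central meridian λ₀ = 6×16 − 183 = -87°; Δλ = +1.3494°.
Transverse Mercator on WGS84 with k₀ = 0.9996 gives E = 624613.112 m, N = 3763386.962 m.

Zone 16N: E 624613.1 m, N 3763387.0 m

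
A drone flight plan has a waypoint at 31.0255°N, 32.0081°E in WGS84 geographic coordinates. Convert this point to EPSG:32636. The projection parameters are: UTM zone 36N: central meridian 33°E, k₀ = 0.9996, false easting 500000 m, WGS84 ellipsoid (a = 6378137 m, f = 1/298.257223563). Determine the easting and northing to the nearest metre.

Zone 36 central meridian λ₀ = 6×36 − 183 = 33°; Δλ = -0.9919°.
Transverse Mercator on WGS84 with k₀ = 0.9996 gives E = 405330.188 m, N = 3432850.371 m.

E 405330 m, N 3432850 m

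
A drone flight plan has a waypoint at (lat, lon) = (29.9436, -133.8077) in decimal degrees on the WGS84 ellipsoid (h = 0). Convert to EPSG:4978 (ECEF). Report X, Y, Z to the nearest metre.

WGS84: a = 6378137 m, e² = 0.006694380; N(φ) = a/√(1−e²sin²φ) = 6383462.683 m.
X = (N+h)·cosφ·cosλ = -3829043.405 m; Y = (N+h)·cosφ·sinλ = -3991815.540 m; Z = (N(1−e²)+h)·sinφ = 3164957.763 m.

X -3829043 m, Y -3991816 m, Z 3164958 m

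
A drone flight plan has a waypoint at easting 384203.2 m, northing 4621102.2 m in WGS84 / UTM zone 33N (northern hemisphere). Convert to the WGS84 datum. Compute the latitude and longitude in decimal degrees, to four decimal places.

lat 41.7333°, lon 13.6076°

Zone 33N: λ₀ = 15°, k₀ = 0.9996, false easting 500000 m.
Meridian distance M = (N − FN)/k₀ = 4622951.4 m.
Inverse transverse Mercator on WGS84 gives φ = 41.73329967°, λ = 13.60760042°.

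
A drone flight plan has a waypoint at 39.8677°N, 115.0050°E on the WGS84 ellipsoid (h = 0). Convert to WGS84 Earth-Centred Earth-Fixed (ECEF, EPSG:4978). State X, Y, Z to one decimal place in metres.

X -2072120.3 m, Y 4442664.1 m, Z 4066721.7 m

WGS84: a = 6378137 m, e² = 0.006694380; N(φ) = a/√(1−e²sin²φ) = 6386927.437 m.
X = (N+h)·cosφ·cosλ = -2072120.307 m; Y = (N+h)·cosφ·sinλ = 4442664.096 m; Z = (N(1−e²)+h)·sinφ = 4066721.707 m.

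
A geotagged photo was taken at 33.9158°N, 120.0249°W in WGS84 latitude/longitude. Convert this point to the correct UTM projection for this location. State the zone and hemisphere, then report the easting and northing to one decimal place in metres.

Zone 10N: E 775061.8 m, N 3756806.9 m

Longitude -120.0249° lies in the 6° band [-126°, -120°), giving zone 10; latitude is north of the equator, so 10N.
Zone 10 central meridian λ₀ = 6×10 − 183 = -123°; Δλ = +2.9751°.
Transverse Mercator on WGS84 with k₀ = 0.9996 gives E = 775061.822 m, N = 3756806.940 m.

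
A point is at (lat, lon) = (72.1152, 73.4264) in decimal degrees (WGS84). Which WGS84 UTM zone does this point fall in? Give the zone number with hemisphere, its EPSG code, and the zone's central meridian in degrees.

Zone 43N (EPSG:32643), central meridian 75°

UTM zone = ⌊(λ + 180)/6⌋ + 1; 73.4264° ∈ [72°, 78°) → zone 43.
Hemisphere: N (φ ≥ 0).
Central meridian λ₀ = 6×43 − 183 = 75°.
EPSG code: 32643.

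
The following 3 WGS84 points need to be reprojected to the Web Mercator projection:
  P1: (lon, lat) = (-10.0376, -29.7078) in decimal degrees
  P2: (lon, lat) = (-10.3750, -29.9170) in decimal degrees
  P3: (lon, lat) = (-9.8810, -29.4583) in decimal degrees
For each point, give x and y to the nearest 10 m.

Web Mercator: x = R·λ, y = R·ln tan(π/4+φ/2), R = 6378137 m.
P1 (-29.7078°, -10.0376°) → (-1117380.521, -3466045.283) m.
P2 (-29.9170°, -10.3750°) → (-1154939.717, -3492885.423) m.
P3 (-29.4583°, -9.8810°) → (-1099947.889, -3434107.680) m.

P1: x -1117380 m, y -3466050 m; P2: x -1154940 m, y -3492890 m; P3: x -1099950 m, y -3434110 m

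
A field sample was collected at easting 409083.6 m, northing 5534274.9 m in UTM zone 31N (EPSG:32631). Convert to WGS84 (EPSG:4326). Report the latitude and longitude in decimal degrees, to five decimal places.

lat 49.95390°, lon 1.73260°

Zone 31N: λ₀ = 3°, k₀ = 0.9996, false easting 500000 m.
Meridian distance M = (N − FN)/k₀ = 5536489.5 m.
Inverse transverse Mercator on WGS84 gives φ = 49.95389958°, λ = 1.73260012°.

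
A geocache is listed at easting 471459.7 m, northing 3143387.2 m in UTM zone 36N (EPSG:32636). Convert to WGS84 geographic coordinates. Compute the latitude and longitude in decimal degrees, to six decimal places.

Zone 36N: λ₀ = 33°, k₀ = 0.9996, false easting 500000 m.
Meridian distance M = (N − FN)/k₀ = 3144645.1 m.
Inverse transverse Mercator on WGS84 gives φ = 28.41659975°, λ = 32.70860007°.

lat 28.416600°, lon 32.708600°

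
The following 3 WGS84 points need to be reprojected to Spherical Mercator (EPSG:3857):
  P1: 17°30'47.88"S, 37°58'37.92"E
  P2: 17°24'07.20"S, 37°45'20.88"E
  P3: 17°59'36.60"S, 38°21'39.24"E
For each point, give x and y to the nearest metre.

Web Mercator: x = R·λ, y = R·ln tan(π/4+φ/2), R = 6378137 m.
P1 (-17.5133°, 37.9772°) → (4227602.566, -1980658.956) m.
P2 (-17.4020°, 37.7558°) → (4202956.430, -1967670.848) m.
P3 (-17.9935°, 38.3609°) → (4270315.854, -2036787.745) m.

P1: x 4227603 m, y -1980659 m; P2: x 4202956 m, y -1967671 m; P3: x 4270316 m, y -2036788 m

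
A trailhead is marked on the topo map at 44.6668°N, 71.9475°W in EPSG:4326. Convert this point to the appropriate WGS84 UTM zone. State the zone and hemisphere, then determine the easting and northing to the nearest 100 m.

Longitude -71.9475° lies in the 6° band [-72°, -66°), giving zone 19; latitude is north of the equator, so 19N.
Zone 19 central meridian λ₀ = 6×19 − 183 = -69°; Δλ = -2.9475°.
Transverse Mercator on WGS84 with k₀ = 0.9996 gives E = 266348.105 m, N = 4950163.962 m.

Zone 19N: E 266300 m, N 4950200 m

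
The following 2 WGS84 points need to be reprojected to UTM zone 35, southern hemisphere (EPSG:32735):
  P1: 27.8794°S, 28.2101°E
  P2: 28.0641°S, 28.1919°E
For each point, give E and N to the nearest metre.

P1: E 619117 m, N 6915569 m; P2: E 617126 m, N 6895124 m

UTM zone 35S: λ₀ = 27°, k₀ = 0.9996.
P1 (-27.8794°, 28.2101°) → (619117.305, 6915568.730) m.
P2 (-28.0641°, 28.1919°) → (617125.938, 6895123.715) m.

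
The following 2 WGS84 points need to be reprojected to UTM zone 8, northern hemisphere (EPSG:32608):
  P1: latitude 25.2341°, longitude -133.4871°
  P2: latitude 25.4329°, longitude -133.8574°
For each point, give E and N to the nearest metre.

UTM zone 8N: λ₀ = -135°, k₀ = 0.9996.
P1 (25.2341°, -133.4871°) → (652387.115, 2791727.557) m.
P2 (25.4329°, -133.8574°) → (614897.008, 2813375.594) m.

P1: E 652387 m, N 2791728 m; P2: E 614897 m, N 2813376 m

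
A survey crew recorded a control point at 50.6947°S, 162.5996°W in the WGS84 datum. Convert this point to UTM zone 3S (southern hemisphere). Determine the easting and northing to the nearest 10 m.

Zone 3 central meridian λ₀ = 6×3 − 183 = -165°; Δλ = +2.4004°.
Transverse Mercator on WGS84 with k₀ = 0.9996 gives E = 669528.307 m, N = 4381376.164 m.

E 669530 m, N 4381380 m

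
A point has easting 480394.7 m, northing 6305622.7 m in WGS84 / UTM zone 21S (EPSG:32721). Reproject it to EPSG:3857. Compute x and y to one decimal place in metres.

Unproject from UTM 21S (λ₀ = -57°) → φ = -33.38850015°, λ = -57.21079978°.
Web Mercator (R = 6378137 m): x = -6368677.100 m, y = -3946985.127 m.

x -6368677.1 m, y -3946985.1 m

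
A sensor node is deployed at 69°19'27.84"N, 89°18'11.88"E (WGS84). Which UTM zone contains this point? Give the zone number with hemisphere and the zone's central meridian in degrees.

UTM zone = ⌊(λ + 180)/6⌋ + 1; 89.3033° ∈ [84°, 90°) → zone 45.
Hemisphere: N (φ ≥ 0).
Central meridian λ₀ = 6×45 − 183 = 87°.

Zone 45N, central meridian 87°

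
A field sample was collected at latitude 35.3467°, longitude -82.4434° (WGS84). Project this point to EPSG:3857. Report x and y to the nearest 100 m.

x -9177600 m, y 4211100 m

Web Mercator is spherical with R = a = 6378137 m.
x = R·λ = 6378137 × -1.438908777 = -9177557.307 m.
y = R·ln tan(π/4 + φ/2) = 6378137 × 0.660239295 = 4211096.674 m.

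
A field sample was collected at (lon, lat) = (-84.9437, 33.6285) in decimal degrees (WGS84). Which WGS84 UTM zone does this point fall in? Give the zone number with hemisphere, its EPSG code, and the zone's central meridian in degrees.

Zone 16N (EPSG:32616), central meridian -87°

UTM zone = ⌊(λ + 180)/6⌋ + 1; -84.9437° ∈ [-90°, -84°) → zone 16.
Hemisphere: N (φ ≥ 0).
Central meridian λ₀ = 6×16 − 183 = -87°.
EPSG code: 32616.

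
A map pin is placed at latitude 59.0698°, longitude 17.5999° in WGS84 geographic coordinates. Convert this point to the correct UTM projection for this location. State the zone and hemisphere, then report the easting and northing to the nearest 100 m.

Longitude 17.5999° lies in the 6° band [12°, 18°), giving zone 33; latitude is north of the equator, so 33N.
Zone 33 central meridian λ₀ = 6×33 − 183 = 15°; Δλ = +2.5999°.
Transverse Mercator on WGS84 with k₀ = 0.9996 gives E = 649043.724 m, N = 6550725.778 m.

Zone 33N: E 649000 m, N 6550700 m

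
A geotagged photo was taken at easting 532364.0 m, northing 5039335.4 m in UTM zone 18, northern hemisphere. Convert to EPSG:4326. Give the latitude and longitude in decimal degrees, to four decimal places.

lat 45.5068°, lon -74.5857°

Zone 18N: λ₀ = -75°, k₀ = 0.9996, false easting 500000 m.
Meridian distance M = (N − FN)/k₀ = 5041351.9 m.
Inverse transverse Mercator on WGS84 gives φ = 45.50679970°, λ = -74.58570042°.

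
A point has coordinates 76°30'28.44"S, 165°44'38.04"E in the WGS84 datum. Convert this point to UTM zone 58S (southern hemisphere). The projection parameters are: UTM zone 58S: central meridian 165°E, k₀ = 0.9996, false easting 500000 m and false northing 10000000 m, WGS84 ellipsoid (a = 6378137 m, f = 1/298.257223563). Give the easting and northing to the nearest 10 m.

E 519370 m, N 1508020 m

Zone 58 central meridian λ₀ = 6×58 − 183 = 165°; Δλ = +0.7439°.
Transverse Mercator on WGS84 with k₀ = 0.9996 gives E = 519373.844 m, N = 1508018.005 m.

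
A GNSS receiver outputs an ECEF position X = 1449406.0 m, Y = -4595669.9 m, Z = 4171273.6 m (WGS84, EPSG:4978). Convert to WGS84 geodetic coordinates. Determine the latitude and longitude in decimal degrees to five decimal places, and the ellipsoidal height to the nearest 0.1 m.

lat 41.07060°, lon -72.49550°, h 4469.4 m

λ = atan2(Y, X) = -72.49549988°; p = √(X²+Y²) = 4818813.1 m.
Bowring's method on WGS84 (a = 6378137 m, b = 6356752.314 m) gives φ = 41.07059952°, h = 4469.400 m.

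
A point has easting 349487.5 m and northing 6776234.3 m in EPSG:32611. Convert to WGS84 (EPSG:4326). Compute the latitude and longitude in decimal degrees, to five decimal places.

lat 61.09190°, lon -119.79150°

Zone 11N: λ₀ = -117°, k₀ = 0.9996, false easting 500000 m.
Meridian distance M = (N − FN)/k₀ = 6778945.9 m.
Inverse transverse Mercator on WGS84 gives φ = 61.09190021°, λ = -119.79149992°.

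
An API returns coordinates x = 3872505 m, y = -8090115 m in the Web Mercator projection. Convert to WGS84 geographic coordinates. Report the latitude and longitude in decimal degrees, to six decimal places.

lat -58.579802°, lon 34.787304°

R = 6378137 m. λ = x/R = 34.78730429°.
φ = 2·arctan(exp(y/R)) − 90° = 2·arctan(0.28128) − 90° = -58.57980217°.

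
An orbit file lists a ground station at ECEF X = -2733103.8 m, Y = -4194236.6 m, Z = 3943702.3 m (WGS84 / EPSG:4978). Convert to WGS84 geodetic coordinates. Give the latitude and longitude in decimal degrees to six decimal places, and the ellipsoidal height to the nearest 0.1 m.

lat 38.417200°, lon -123.089601°, h 3009.7 m

λ = atan2(Y, X) = -123.08960071°; p = √(X²+Y²) = 5006143.9 m.
Bowring's method on WGS84 (a = 6378137 m, b = 6356752.314 m) gives φ = 38.41719996°, h = 3009.691 m.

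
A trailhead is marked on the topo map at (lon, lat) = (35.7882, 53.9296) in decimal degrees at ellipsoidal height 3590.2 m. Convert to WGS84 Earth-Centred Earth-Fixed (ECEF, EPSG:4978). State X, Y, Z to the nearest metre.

X 3054649 m, Y 2202126 m, Z 5135036 m

WGS84: a = 6378137 m, e² = 0.006694380; N(φ) = a/√(1−e²sin²φ) = 6392130.958 m.
X = (N+h)·cosφ·cosλ = 3054648.545 m; Y = (N+h)·cosφ·sinλ = 2202125.819 m; Z = (N(1−e²)+h)·sinφ = 5135036.093 m.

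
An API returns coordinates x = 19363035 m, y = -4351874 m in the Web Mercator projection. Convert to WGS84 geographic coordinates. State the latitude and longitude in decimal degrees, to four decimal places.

lat -36.3716°, lon 173.9411°

R = 6378137 m. λ = x/R = 173.94110287°.
φ = 2·arctan(exp(y/R)) − 90° = 2·arctan(0.50545) − 90° = -36.37159879°.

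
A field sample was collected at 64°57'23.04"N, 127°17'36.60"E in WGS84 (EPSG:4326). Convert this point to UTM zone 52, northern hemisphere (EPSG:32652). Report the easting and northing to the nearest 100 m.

Zone 52 central meridian λ₀ = 6×52 − 183 = 129°; Δλ = -1.7065°.
Transverse Mercator on WGS84 with k₀ = 0.9996 gives E = 419403.662 m, N = 7204682.975 m.

E 419400 m, N 7204700 m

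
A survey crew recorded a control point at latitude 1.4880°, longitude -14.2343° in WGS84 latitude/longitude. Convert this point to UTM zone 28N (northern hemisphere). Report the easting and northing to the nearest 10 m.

E 585180 m, N 164480 m

Zone 28 central meridian λ₀ = 6×28 − 183 = -15°; Δλ = +0.7657°.
Transverse Mercator on WGS84 with k₀ = 0.9996 gives E = 585177.249 m, N = 164483.860 m.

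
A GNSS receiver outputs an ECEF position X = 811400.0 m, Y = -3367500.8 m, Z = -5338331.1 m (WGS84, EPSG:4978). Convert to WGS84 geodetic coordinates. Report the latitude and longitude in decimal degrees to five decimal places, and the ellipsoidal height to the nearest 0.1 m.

lat -57.19720°, lon -76.45280°, h 597.4 m

λ = atan2(Y, X) = -76.45280034°; p = √(X²+Y²) = 3463875.2 m.
Bowring's method on WGS84 (a = 6378137 m, b = 6356752.314 m) gives φ = -57.19719979°, h = 597.446 m.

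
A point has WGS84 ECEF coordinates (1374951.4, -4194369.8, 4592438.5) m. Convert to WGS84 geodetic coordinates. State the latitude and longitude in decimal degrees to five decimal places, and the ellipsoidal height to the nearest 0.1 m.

λ = atan2(Y, X) = -71.85040010°; p = √(X²+Y²) = 4413981.1 m.
Bowring's method on WGS84 (a = 6378137 m, b = 6356752.314 m) gives φ = 46.32730005°, h = 2756.220 m.

lat 46.32730°, lon -71.85040°, h 2756.2 m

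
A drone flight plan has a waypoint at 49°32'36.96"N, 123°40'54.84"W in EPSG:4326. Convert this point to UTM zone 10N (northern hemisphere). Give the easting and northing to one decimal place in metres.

E 450669.3 m, N 5488111.4 m

Zone 10 central meridian λ₀ = 6×10 − 183 = -123°; Δλ = -0.6819°.
Transverse Mercator on WGS84 with k₀ = 0.9996 gives E = 450669.334 m, N = 5488111.441 m.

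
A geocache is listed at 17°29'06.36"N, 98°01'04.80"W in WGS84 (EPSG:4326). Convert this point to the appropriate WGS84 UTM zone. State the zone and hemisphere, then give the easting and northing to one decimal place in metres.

Longitude -98.0180° lies in the 6° band [-102°, -96°), giving zone 14; latitude is north of the equator, so 14N.
Zone 14 central meridian λ₀ = 6×14 − 183 = -99°; Δλ = +0.9820°.
Transverse Mercator on WGS84 with k₀ = 0.9996 gives E = 604258.832 m, N = 1933488.969 m.

Zone 14N: E 604258.8 m, N 1933489.0 m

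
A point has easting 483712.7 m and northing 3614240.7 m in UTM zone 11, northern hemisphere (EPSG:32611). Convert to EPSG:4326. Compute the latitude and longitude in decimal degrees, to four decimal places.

lat 32.6657°, lon -117.1737°

Zone 11N: λ₀ = -117°, k₀ = 0.9996, false easting 500000 m.
Meridian distance M = (N − FN)/k₀ = 3615687.0 m.
Inverse transverse Mercator on WGS84 gives φ = 32.66569972°, λ = -117.17370047°.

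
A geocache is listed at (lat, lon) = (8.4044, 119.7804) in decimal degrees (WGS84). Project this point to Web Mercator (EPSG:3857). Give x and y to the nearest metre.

Web Mercator is spherical with R = a = 6378137 m.
x = R·λ = 6378137 × 2.090562359 = 13333893.135 m.
y = R·ln tan(π/4 + φ/2) = 6378137 × 0.147213317 = 938946.707 m.

x 13333893 m, y 938947 m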